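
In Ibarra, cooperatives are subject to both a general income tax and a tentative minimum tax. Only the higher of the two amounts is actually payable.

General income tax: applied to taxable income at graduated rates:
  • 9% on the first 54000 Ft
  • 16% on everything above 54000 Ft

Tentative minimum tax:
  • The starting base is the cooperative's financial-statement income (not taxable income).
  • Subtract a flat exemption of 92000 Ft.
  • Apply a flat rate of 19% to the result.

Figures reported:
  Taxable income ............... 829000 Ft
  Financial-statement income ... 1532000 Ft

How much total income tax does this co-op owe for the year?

General income tax:
  54000 Ft × 9% = 4860 Ft
  775000 Ft × 16% = 124000 Ft
  → 128860 Ft

Tentative minimum tax:
  Base (financial-statement income): 1532000 Ft
  Less exemption 92000 Ft → base 1440000 Ft
  1440000 Ft × 19% = 273600 Ft

273600 Ft > 128860 Ft, so the tentative minimum tax is the binding amount.

273600 Ft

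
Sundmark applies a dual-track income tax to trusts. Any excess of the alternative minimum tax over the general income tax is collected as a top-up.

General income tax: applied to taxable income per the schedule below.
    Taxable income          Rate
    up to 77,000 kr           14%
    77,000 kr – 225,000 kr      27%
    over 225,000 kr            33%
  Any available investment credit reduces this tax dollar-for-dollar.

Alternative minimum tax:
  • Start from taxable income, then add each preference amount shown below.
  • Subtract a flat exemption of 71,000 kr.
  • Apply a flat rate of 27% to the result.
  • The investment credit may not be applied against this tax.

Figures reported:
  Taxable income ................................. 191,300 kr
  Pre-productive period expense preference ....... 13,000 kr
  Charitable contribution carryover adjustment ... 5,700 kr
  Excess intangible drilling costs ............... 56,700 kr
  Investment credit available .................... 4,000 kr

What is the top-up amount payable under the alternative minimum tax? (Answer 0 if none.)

15,198 kr

General income tax:
  77,000 kr × 14% = 10,780 kr
  114,300 kr × 27% = 30,861 kr
  → 41,641 kr
  Less investment credit 4,000 kr → 37,641 kr

Alternative minimum tax:
  Adjusted income: 191,300 kr + 13,000 kr + 5,700 kr + 56,700 kr = 266,700 kr
  Less exemption 71,000 kr → base 195,700 kr
  195,700 kr × 27% = 52,839 kr

Excess of alternative minimum tax over general income tax: 52,839 kr − 37,641 kr = 15,198 kr.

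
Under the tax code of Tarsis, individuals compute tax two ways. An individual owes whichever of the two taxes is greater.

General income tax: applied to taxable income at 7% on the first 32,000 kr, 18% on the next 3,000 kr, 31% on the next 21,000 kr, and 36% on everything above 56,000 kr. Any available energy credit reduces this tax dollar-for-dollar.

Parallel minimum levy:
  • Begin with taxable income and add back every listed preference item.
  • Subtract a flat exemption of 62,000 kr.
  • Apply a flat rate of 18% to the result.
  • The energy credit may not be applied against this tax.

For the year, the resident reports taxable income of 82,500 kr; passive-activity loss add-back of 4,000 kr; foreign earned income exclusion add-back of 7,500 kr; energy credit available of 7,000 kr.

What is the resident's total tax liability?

11,830 kr

General income tax:
  32,000 kr × 7% = 2,240 kr
  3,000 kr × 18% = 540 kr
  21,000 kr × 31% = 6,510 kr
  26,500 kr × 36% = 9,540 kr
  → 18,830 kr
  Less energy credit 7,000 kr → 11,830 kr

Parallel minimum levy:
  Adjusted income: 82,500 kr + 4,000 kr + 7,500 kr = 94,000 kr
  Less exemption 62,000 kr → base 32,000 kr
  32,000 kr × 18% = 5,760 kr

11,830 kr > 5,760 kr, so the general income tax governs.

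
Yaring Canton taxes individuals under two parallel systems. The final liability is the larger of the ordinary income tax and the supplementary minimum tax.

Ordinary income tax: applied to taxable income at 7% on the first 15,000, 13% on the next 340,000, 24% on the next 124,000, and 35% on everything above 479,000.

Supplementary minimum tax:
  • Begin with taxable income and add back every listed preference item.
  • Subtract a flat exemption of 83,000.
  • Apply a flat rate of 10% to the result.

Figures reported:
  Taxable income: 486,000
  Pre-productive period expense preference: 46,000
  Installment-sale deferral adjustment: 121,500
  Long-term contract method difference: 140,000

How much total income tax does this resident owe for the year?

Ordinary income tax:
  15,000 × 7% = 1,050
  340,000 × 13% = 44,200
  124,000 × 24% = 29,760
  7,000 × 35% = 2,450
  → 77,460

Supplementary minimum tax:
  Adjusted income: 486,000 + 46,000 + 121,500 + 140,000 = 793,500
  Less exemption 83,000 → base 710,500
  710,500 × 10% = 71,050

77,460 > 71,050, so the ordinary income tax governs.

77,460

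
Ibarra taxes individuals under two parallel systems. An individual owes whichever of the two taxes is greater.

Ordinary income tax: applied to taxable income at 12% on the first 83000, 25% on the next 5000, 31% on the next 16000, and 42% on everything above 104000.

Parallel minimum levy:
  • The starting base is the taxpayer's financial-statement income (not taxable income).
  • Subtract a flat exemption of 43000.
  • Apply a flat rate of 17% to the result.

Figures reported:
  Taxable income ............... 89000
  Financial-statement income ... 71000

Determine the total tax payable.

11520

Parallel minimum levy:
  Base (financial-statement income): 71000
  Less exemption 43000 → base 28000
  28000 × 17% = 4760

Ordinary income tax:
  83000 × 12% = 9960
  5000 × 25% = 1250
  1000 × 31% = 310
  → 11520

11520 > 4760, so the ordinary income tax governs.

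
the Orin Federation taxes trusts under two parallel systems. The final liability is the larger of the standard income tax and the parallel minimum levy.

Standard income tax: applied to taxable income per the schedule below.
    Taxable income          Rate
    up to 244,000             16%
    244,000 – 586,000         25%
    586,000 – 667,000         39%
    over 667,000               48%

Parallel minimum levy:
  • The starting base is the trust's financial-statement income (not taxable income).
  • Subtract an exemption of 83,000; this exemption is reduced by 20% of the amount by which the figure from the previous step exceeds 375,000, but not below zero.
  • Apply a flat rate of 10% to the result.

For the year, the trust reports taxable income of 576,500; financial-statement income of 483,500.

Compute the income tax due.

Parallel minimum levy:
  Base (financial-statement income): 483,500
  Exemption: 83,000 − 20% × (483,500 − 375,000) = 83,000 − 21,700 = 61,300
  Base: 483,500 − 61,300 = 422,200
  422,200 × 10% = 42,220

Standard income tax:
  244,000 × 16% = 39,040
  332,500 × 25% = 83,125
  → 122,165

122,165 > 42,220, so the standard income tax governs.

122,165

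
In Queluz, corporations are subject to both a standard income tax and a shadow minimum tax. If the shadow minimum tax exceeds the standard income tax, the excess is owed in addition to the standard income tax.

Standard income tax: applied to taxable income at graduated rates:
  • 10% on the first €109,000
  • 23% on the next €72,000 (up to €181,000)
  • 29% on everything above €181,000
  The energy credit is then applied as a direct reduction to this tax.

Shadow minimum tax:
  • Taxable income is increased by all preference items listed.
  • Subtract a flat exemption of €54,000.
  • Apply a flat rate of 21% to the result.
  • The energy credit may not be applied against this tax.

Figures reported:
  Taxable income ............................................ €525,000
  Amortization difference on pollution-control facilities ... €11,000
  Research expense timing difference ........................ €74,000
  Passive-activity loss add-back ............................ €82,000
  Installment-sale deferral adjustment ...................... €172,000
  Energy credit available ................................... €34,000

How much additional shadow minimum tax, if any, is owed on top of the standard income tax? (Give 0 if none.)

€76,880

Standard income tax:
  €109,000 × 10% = €10,900
  €72,000 × 23% = €16,560
  €344,000 × 29% = €99,760
  → €127,220
  Less energy credit €34,000 → €93,220

Shadow minimum tax:
  Adjusted income: €525,000 + €11,000 + €74,000 + €82,000 + €172,000 = €864,000
  Less exemption €54,000 → base €810,000
  €810,000 × 21% = €170,100

Excess of shadow minimum tax over standard income tax: €170,100 − €93,220 = €76,880.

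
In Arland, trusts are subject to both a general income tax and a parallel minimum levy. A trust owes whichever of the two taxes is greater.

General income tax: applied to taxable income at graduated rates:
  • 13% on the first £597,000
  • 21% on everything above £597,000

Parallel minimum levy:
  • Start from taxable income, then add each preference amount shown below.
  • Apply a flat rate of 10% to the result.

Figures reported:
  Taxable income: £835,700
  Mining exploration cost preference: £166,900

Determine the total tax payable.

Parallel minimum levy:
  Adjusted income: £835,700 + £166,900 = £1,002,600
  £1,002,600 × 10% = £100,260

General income tax:
  £597,000 × 13% = £77,610
  £238,700 × 21% = £50,127
  → £127,737

£127,737 > £100,260, so the general income tax governs.

£127,737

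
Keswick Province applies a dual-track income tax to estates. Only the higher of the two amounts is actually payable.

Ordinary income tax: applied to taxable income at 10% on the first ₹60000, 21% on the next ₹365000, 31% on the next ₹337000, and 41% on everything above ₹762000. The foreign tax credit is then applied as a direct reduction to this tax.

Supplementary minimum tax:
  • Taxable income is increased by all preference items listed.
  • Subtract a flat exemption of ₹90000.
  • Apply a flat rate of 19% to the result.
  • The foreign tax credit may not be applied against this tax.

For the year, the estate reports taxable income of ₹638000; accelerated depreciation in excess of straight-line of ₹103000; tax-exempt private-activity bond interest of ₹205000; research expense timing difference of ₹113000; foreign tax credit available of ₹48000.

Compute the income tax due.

₹184110

Ordinary income tax:
  ₹60000 × 10% = ₹6000
  ₹365000 × 21% = ₹76650
  ₹213000 × 31% = ₹66030
  → ₹148680
  Less foreign tax credit ₹48000 → ₹100680

Supplementary minimum tax:
  Adjusted income: ₹638000 + ₹103000 + ₹205000 + ₹113000 = ₹1059000
  Less exemption ₹90000 → base ₹969000
  ₹969000 × 19% = ₹184110

₹184110 > ₹100680, so the supplementary minimum tax is the binding amount.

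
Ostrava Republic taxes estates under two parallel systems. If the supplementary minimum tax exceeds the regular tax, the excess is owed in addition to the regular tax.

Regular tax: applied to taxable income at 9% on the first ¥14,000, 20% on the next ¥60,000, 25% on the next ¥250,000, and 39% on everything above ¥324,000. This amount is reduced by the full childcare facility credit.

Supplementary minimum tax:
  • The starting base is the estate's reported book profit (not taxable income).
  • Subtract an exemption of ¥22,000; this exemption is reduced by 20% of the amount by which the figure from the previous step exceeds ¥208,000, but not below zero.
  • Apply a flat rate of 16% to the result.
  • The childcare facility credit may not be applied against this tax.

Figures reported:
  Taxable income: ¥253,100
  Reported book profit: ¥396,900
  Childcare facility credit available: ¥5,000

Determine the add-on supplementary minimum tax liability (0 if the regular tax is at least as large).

¥10,469

Regular tax:
  ¥14,000 × 9% = ¥1,260
  ¥60,000 × 20% = ¥12,000
  ¥179,100 × 25% = ¥44,775
  → ¥58,035
  Less childcare facility credit ¥5,000 → ¥53,035

Supplementary minimum tax:
  Base (reported book profit): ¥396,900
  Exemption: 20% × (¥396,900 − ¥208,000) = ¥37,780 ≥ ¥22,000, so the exemption is fully phased out
  Base: ¥396,900 − ¥0 = ¥396,900
  ¥396,900 × 16% = ¥63,504

Excess of supplementary minimum tax over regular tax: ¥63,504 − ¥53,035 = ¥10,469.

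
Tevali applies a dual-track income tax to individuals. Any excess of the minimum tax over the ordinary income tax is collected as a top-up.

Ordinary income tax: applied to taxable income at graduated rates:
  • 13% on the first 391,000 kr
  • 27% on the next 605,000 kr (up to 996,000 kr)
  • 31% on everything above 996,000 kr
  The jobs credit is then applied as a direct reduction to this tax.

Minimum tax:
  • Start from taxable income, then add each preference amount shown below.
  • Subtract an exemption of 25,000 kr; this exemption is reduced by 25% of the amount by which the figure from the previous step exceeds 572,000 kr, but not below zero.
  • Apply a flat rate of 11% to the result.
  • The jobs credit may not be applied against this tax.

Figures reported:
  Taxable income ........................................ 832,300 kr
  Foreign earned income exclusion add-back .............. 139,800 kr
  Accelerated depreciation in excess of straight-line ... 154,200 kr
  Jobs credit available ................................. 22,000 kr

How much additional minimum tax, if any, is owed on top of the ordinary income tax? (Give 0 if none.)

Ordinary income tax:
  391,000 kr × 13% = 50,830 kr
  441,300 kr × 27% = 119,151 kr
  → 169,981 kr
  Less jobs credit 22,000 kr → 147,981 kr

Minimum tax:
  Adjusted income: 832,300 kr + 139,800 kr + 154,200 kr = 1,126,300 kr
  Exemption: 25% × (1,126,300 kr − 572,000 kr) = 138,575 kr ≥ 25,000 kr, so the exemption is fully phased out
  Base: 1,126,300 kr − 0 kr = 1,126,300 kr
  1,126,300 kr × 11% = 123,893 kr

123,893 kr ≤ 147,981 kr, so no add-on is due.

0 kr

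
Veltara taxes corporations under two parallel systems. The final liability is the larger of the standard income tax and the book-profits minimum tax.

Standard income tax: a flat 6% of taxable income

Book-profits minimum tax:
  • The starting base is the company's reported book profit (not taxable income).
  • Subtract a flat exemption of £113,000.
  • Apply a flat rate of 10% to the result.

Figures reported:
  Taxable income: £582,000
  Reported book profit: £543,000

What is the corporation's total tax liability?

£43,000

Standard income tax:
  £582,000 × 6% = £34,920

Book-profits minimum tax:
  Base (reported book profit): £543,000
  Less exemption £113,000 → base £430,000
  £430,000 × 10% = £43,000

£43,000 > £34,920, so the book-profits minimum tax is the binding amount.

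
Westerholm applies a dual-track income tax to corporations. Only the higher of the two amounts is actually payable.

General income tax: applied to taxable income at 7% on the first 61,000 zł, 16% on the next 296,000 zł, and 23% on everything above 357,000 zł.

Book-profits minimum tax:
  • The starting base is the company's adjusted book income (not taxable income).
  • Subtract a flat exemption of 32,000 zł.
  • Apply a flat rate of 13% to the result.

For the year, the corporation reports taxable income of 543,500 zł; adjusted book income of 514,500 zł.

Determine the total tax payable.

94,525 zł

General income tax:
  61,000 zł × 7% = 4,270 zł
  296,000 zł × 16% = 47,360 zł
  186,500 zł × 23% = 42,895 zł
  → 94,525 zł

Book-profits minimum tax:
  Base (adjusted book income): 514,500 zł
  Less exemption 32,000 zł → base 482,500 zł
  482,500 zł × 13% = 62,725 zł

94,525 zł > 62,725 zł, so the general income tax governs.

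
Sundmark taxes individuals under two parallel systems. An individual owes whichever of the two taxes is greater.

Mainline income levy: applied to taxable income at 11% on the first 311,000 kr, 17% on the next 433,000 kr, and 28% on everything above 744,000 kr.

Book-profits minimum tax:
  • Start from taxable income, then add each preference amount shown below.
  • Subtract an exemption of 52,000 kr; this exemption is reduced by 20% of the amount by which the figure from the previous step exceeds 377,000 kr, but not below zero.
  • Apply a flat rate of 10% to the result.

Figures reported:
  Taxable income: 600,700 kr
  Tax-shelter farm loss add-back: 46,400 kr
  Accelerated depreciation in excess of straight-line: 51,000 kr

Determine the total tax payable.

83,459 kr

Mainline income levy:
  311,000 kr × 11% = 34,210 kr
  289,700 kr × 17% = 49,249 kr
  → 83,459 kr

Book-profits minimum tax:
  Adjusted income: 600,700 kr + 46,400 kr + 51,000 kr = 698,100 kr
  Exemption: 20% × (698,100 kr − 377,000 kr) = 64,220 kr ≥ 52,000 kr, so the exemption is fully phased out
  Base: 698,100 kr − 0 kr = 698,100 kr
  698,100 kr × 10% = 69,810 kr

83,459 kr > 69,810 kr, so the mainline income levy governs.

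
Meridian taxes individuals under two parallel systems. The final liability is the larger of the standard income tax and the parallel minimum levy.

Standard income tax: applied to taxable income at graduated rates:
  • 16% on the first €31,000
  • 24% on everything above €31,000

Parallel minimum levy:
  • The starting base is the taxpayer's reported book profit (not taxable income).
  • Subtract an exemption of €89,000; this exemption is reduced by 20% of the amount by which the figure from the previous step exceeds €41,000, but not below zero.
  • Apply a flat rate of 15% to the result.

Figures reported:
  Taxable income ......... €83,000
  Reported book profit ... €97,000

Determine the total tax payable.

€17,440

Standard income tax:
  €31,000 × 16% = €4,960
  €52,000 × 24% = €12,480
  → €17,440

Parallel minimum levy:
  Base (reported book profit): €97,000
  Exemption: €89,000 − 20% × (€97,000 − €41,000) = €89,000 − €11,200 = €77,800
  Base: €97,000 − €77,800 = €19,200
  €19,200 × 15% = €2,880

€17,440 > €2,880, so the standard income tax governs.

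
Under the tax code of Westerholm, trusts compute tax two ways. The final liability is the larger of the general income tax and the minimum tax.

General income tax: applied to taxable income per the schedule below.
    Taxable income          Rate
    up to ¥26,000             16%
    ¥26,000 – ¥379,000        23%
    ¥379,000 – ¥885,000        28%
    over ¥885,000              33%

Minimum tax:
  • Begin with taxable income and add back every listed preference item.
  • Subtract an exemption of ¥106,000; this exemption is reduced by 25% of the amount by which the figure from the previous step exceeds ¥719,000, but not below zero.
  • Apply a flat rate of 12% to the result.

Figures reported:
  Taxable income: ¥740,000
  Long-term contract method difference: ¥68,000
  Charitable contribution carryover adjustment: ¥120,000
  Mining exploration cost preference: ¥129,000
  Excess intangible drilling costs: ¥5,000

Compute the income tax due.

General income tax:
  ¥26,000 × 16% = ¥4,160
  ¥353,000 × 23% = ¥81,190
  ¥361,000 × 28% = ¥101,080
  → ¥186,430

Minimum tax:
  Adjusted income: ¥740,000 + ¥68,000 + ¥120,000 + ¥129,000 + ¥5,000 = ¥1,062,000
  Exemption: ¥106,000 − 25% × (¥1,062,000 − ¥719,000) = ¥106,000 − ¥85,750 = ¥20,250
  Base: ¥1,062,000 − ¥20,250 = ¥1,041,750
  ¥1,041,750 × 12% = ¥125,010

¥186,430 > ¥125,010, so the general income tax governs.

¥186,430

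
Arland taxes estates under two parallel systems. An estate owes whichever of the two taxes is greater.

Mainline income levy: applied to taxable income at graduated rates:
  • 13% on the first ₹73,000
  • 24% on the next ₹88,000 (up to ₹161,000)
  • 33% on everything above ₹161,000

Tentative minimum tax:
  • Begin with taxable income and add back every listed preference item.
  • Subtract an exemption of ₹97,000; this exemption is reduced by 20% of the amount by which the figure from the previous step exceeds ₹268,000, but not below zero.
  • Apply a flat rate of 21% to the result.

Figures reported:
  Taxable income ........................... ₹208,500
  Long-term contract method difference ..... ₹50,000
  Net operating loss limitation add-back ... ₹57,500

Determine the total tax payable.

₹48,006

Mainline income levy:
  ₹73,000 × 13% = ₹9,490
  ₹88,000 × 24% = ₹21,120
  ₹47,500 × 33% = ₹15,675
  → ₹46,285

Tentative minimum tax:
  Adjusted income: ₹208,500 + ₹50,000 + ₹57,500 = ₹316,000
  Exemption: ₹97,000 − 20% × (₹316,000 − ₹268,000) = ₹97,000 − ₹9,600 = ₹87,400
  Base: ₹316,000 − ₹87,400 = ₹228,600
  ₹228,600 × 21% = ₹48,006

₹48,006 > ₹46,285, so the tentative minimum tax is the binding amount.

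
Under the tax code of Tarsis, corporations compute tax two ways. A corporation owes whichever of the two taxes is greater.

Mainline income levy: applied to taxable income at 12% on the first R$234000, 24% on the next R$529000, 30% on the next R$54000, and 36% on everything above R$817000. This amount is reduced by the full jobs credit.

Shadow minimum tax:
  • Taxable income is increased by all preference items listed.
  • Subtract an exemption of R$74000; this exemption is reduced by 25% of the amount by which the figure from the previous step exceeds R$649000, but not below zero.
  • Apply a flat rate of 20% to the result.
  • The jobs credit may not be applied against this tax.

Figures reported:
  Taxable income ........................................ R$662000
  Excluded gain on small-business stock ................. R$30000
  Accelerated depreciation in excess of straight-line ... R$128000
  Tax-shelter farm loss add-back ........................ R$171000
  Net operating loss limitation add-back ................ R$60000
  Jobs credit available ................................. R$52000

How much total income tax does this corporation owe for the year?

Shadow minimum tax:
  Adjusted income: R$662000 + R$30000 + R$128000 + R$171000 + R$60000 = R$1051000
  Exemption: 25% × (R$1051000 − R$649000) = R$100500 ≥ R$74000, so the exemption is fully phased out
  Base: R$1051000 − R$0 = R$1051000
  R$1051000 × 20% = R$210200

Mainline income levy:
  R$234000 × 12% = R$28080
  R$428000 × 24% = R$102720
  → R$130800
  Less jobs credit R$52000 → R$78800

R$210200 > R$78800, so the shadow minimum tax is the binding amount.

R$210200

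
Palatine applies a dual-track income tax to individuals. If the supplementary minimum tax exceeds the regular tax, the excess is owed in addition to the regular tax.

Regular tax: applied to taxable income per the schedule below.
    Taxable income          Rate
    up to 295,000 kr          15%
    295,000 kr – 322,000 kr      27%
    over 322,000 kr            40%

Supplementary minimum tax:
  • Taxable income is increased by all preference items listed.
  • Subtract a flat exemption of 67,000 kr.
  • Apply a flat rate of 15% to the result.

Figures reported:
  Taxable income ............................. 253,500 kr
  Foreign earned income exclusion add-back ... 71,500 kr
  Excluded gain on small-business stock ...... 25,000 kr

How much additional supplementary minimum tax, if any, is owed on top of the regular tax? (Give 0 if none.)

4,425 kr

Regular tax:
  253,500 kr × 15% = 38,025 kr

Supplementary minimum tax:
  Adjusted income: 253,500 kr + 71,500 kr + 25,000 kr = 350,000 kr
  Less exemption 67,000 kr → base 283,000 kr
  283,000 kr × 15% = 42,450 kr

Excess of supplementary minimum tax over regular tax: 42,450 kr − 38,025 kr = 4,425 kr.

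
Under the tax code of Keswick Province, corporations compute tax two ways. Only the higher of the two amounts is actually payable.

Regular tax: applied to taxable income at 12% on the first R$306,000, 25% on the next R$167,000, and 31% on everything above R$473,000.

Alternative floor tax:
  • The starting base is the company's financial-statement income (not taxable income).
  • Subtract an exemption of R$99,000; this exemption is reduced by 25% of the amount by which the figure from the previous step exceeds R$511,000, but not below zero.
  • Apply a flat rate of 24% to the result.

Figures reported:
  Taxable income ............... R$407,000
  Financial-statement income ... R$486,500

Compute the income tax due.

R$93,000

Regular tax:
  R$306,000 × 12% = R$36,720
  R$101,000 × 25% = R$25,250
  → R$61,970

Alternative floor tax:
  Base (financial-statement income): R$486,500
  Exemption: R$486,500 ≤ R$511,000, so full R$99,000 applies
  Base: R$486,500 − R$99,000 = R$387,500
  R$387,500 × 24% = R$93,000

R$93,000 > R$61,970, so the alternative floor tax is the binding amount.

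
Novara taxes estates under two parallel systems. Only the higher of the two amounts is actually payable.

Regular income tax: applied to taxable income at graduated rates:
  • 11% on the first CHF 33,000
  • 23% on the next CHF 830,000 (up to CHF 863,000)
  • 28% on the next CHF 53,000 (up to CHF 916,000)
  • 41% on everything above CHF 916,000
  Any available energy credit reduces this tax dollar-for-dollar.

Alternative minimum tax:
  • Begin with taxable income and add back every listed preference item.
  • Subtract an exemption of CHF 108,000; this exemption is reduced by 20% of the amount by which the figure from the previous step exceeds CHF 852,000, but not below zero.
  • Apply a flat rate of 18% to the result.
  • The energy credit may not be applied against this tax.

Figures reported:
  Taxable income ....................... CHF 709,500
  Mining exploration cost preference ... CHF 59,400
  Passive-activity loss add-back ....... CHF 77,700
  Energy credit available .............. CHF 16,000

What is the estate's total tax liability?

Regular income tax:
  CHF 33,000 × 11% = CHF 3,630
  CHF 676,500 × 23% = CHF 155,595
  → CHF 159,225
  Less energy credit CHF 16,000 → CHF 143,225

Alternative minimum tax:
  Adjusted income: CHF 709,500 + CHF 59,400 + CHF 77,700 = CHF 846,600
  Exemption: CHF 846,600 ≤ CHF 852,000, so full CHF 108,000 applies
  Base: CHF 846,600 − CHF 108,000 = CHF 738,600
  CHF 738,600 × 18% = CHF 132,948

CHF 143,225 > CHF 132,948, so the regular income tax governs.

CHF 143,225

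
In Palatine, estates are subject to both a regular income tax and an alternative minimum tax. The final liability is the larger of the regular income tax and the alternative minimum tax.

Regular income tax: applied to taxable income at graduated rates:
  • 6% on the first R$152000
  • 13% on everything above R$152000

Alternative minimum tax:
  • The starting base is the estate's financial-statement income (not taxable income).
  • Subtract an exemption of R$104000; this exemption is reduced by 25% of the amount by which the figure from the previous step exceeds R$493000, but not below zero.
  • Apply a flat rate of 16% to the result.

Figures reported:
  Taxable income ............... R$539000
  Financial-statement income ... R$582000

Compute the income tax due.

R$80040

Regular income tax:
  R$152000 × 6% = R$9120
  R$387000 × 13% = R$50310
  → R$59430

Alternative minimum tax:
  Base (financial-statement income): R$582000
  Exemption: R$104000 − 25% × (R$582000 − R$493000) = R$104000 − R$22250 = R$81750
  Base: R$582000 − R$81750 = R$500250
  R$500250 × 16% = R$80040

R$80040 > R$59430, so the alternative minimum tax is the binding amount.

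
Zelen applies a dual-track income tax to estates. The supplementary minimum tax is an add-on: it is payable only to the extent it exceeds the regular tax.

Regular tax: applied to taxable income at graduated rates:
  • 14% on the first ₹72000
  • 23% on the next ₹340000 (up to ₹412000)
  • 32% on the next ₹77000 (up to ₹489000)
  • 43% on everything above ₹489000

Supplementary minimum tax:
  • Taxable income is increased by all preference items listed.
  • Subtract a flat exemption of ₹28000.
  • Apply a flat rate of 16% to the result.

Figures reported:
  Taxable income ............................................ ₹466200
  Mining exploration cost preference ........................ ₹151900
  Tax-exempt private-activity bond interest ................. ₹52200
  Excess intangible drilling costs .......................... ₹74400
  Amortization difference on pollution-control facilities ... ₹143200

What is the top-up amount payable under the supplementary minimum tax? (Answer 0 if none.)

₹31960

Regular tax:
  ₹72000 × 14% = ₹10080
  ₹340000 × 23% = ₹78200
  ₹54200 × 32% = ₹17344
  → ₹105624

Supplementary minimum tax:
  Adjusted income: ₹466200 + ₹151900 + ₹52200 + ₹74400 + ₹143200 = ₹887900
  Less exemption ₹28000 → base ₹859900
  ₹859900 × 16% = ₹137584

Excess of supplementary minimum tax over regular tax: ₹137584 − ₹105624 = ₹31960.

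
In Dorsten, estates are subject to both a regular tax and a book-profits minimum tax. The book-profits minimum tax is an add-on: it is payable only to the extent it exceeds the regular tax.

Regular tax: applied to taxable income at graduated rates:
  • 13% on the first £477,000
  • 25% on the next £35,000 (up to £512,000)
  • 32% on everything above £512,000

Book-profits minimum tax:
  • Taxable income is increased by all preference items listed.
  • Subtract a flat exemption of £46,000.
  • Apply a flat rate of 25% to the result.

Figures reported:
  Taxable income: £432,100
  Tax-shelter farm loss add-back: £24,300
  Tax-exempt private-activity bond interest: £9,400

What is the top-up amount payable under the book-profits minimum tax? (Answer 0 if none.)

Regular tax:
  £432,100 × 13% = £56,173

Book-profits minimum tax:
  Adjusted income: £432,100 + £24,300 + £9,400 = £465,800
  Less exemption £46,000 → base £419,800
  £419,800 × 25% = £104,950

Excess of book-profits minimum tax over regular tax: £104,950 − £56,173 = £48,777.

£48,777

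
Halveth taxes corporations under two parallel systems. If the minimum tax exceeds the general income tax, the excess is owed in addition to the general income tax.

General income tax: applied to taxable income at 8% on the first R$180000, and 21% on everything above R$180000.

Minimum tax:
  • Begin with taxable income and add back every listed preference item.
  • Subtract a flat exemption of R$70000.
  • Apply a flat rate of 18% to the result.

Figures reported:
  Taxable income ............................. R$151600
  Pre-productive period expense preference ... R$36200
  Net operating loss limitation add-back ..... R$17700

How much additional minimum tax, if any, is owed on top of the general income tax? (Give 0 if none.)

R$12262

General income tax:
  R$151600 × 8% = R$12128

Minimum tax:
  Adjusted income: R$151600 + R$36200 + R$17700 = R$205500
  Less exemption R$70000 → base R$135500
  R$135500 × 18% = R$24390

Excess of minimum tax over general income tax: R$24390 − R$12128 = R$12262.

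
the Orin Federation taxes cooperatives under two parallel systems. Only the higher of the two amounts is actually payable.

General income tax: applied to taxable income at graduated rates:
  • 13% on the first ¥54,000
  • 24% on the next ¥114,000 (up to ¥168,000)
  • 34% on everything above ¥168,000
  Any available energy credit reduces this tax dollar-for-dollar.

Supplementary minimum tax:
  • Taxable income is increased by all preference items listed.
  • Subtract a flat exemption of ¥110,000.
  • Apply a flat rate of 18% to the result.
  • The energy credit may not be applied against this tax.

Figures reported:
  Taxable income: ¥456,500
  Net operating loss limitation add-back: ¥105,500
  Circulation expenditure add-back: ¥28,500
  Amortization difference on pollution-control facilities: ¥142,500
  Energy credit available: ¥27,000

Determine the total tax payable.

General income tax:
  ¥54,000 × 13% = ¥7,020
  ¥114,000 × 24% = ¥27,360
  ¥288,500 × 34% = ¥98,090
  → ¥132,470
  Less energy credit ¥27,000 → ¥105,470

Supplementary minimum tax:
  Adjusted income: ¥456,500 + ¥105,500 + ¥28,500 + ¥142,500 = ¥733,000
  Less exemption ¥110,000 → base ¥623,000
  ¥623,000 × 18% = ¥112,140

¥112,140 > ¥105,470, so the supplementary minimum tax is the binding amount.

¥112,140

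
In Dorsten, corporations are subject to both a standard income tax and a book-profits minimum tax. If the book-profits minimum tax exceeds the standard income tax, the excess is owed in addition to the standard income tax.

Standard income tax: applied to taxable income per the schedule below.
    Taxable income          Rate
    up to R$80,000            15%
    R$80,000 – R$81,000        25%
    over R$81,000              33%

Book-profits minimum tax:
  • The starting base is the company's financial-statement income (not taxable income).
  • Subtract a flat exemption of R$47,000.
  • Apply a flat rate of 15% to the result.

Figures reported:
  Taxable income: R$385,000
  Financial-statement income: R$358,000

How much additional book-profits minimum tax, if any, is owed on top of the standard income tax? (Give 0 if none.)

Standard income tax:
  R$80,000 × 15% = R$12,000
  R$1,000 × 25% = R$250
  R$304,000 × 33% = R$100,320
  → R$112,570

Book-profits minimum tax:
  Base (financial-statement income): R$358,000
  Less exemption R$47,000 → base R$311,000
  R$311,000 × 15% = R$46,650

R$46,650 ≤ R$112,570, so no add-on is due.

R$0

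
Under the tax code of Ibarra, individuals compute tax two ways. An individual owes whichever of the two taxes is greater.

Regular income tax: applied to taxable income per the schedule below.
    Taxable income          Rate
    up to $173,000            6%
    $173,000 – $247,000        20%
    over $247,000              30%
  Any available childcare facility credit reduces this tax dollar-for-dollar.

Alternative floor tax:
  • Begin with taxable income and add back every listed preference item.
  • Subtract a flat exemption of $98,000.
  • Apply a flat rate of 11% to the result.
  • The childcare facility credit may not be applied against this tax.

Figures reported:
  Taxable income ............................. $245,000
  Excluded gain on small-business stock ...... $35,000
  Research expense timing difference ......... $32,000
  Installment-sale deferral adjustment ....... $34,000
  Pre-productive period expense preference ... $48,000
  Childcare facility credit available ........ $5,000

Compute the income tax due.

Alternative floor tax:
  Adjusted income: $245,000 + $35,000 + $32,000 + $34,000 + $48,000 = $394,000
  Less exemption $98,000 → base $296,000
  $296,000 × 11% = $32,560

Regular income tax:
  $173,000 × 6% = $10,380
  $72,000 × 20% = $14,400
  → $24,780
  Less childcare facility credit $5,000 → $19,780

$32,560 > $19,780, so the alternative floor tax is the binding amount.

$32,560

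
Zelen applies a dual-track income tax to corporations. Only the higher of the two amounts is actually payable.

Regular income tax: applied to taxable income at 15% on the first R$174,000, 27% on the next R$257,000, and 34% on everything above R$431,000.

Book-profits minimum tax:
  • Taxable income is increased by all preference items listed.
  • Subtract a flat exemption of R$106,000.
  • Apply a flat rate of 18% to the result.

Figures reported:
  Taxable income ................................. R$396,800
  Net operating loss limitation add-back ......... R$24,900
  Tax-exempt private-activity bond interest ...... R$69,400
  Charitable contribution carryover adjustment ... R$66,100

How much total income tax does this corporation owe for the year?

R$86,256

Regular income tax:
  R$174,000 × 15% = R$26,100
  R$222,800 × 27% = R$60,156
  → R$86,256

Book-profits minimum tax:
  Adjusted income: R$396,800 + R$24,900 + R$69,400 + R$66,100 = R$557,200
  Less exemption R$106,000 → base R$451,200
  R$451,200 × 18% = R$81,216

R$86,256 > R$81,216, so the regular income tax governs.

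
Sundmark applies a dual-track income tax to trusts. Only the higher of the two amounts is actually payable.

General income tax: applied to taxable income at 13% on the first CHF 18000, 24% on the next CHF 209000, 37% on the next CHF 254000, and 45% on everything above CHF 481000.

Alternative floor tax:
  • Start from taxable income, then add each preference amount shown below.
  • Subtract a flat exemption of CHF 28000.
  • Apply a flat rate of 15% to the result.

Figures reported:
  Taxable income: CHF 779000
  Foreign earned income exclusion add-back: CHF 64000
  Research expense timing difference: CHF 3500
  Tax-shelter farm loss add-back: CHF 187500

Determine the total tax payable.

CHF 280580

General income tax:
  CHF 18000 × 13% = CHF 2340
  CHF 209000 × 24% = CHF 50160
  CHF 254000 × 37% = CHF 93980
  CHF 298000 × 45% = CHF 134100
  → CHF 280580

Alternative floor tax:
  Adjusted income: CHF 779000 + CHF 64000 + CHF 3500 + CHF 187500 = CHF 1034000
  Less exemption CHF 28000 → base CHF 1006000
  CHF 1006000 × 15% = CHF 150900

CHF 280580 > CHF 150900, so the general income tax governs.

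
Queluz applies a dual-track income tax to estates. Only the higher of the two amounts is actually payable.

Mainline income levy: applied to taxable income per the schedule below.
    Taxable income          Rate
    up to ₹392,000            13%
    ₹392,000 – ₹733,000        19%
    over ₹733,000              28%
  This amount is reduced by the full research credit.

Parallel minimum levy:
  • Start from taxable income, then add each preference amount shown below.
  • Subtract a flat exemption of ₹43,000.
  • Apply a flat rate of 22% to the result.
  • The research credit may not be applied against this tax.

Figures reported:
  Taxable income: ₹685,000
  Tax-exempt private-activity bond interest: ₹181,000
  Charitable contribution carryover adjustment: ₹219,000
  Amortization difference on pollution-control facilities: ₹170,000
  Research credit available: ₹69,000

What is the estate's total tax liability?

Mainline income levy:
  ₹392,000 × 13% = ₹50,960
  ₹293,000 × 19% = ₹55,670
  → ₹106,630
  Less research credit ₹69,000 → ₹37,630

Parallel minimum levy:
  Adjusted income: ₹685,000 + ₹181,000 + ₹219,000 + ₹170,000 = ₹1,255,000
  Less exemption ₹43,000 → base ₹1,212,000
  ₹1,212,000 × 22% = ₹266,640

₹266,640 > ₹37,630, so the parallel minimum levy is the binding amount.

₹266,640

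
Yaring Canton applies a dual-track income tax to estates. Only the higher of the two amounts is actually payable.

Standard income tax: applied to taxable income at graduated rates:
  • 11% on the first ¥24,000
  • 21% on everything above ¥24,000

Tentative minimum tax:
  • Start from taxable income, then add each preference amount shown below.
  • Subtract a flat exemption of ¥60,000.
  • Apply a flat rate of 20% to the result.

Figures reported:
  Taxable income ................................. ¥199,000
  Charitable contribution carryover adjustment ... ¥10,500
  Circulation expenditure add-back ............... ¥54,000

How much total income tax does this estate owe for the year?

¥40,700

Tentative minimum tax:
  Adjusted income: ¥199,000 + ¥10,500 + ¥54,000 = ¥263,500
  Less exemption ¥60,000 → base ¥203,500
  ¥203,500 × 20% = ¥40,700

Standard income tax:
  ¥24,000 × 11% = ¥2,640
  ¥175,000 × 21% = ¥36,750
  → ¥39,390

¥40,700 > ¥39,390, so the tentative minimum tax is the binding amount.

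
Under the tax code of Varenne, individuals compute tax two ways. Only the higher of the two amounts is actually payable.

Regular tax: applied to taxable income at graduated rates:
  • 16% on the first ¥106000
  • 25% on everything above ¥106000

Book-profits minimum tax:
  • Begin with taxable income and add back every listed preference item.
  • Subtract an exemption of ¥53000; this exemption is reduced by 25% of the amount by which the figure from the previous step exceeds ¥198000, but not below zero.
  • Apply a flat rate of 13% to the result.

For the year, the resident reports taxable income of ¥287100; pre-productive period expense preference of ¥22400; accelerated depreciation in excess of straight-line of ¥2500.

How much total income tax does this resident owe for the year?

Regular tax:
  ¥106000 × 16% = ¥16960
  ¥181100 × 25% = ¥45275
  → ¥62235

Book-profits minimum tax:
  Adjusted income: ¥287100 + ¥22400 + ¥2500 = ¥312000
  Exemption: ¥53000 − 25% × (¥312000 − ¥198000) = ¥53000 − ¥28500 = ¥24500
  Base: ¥312000 − ¥24500 = ¥287500
  ¥287500 × 13% = ¥37375

¥62235 > ¥37375, so the regular tax governs.

¥62235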